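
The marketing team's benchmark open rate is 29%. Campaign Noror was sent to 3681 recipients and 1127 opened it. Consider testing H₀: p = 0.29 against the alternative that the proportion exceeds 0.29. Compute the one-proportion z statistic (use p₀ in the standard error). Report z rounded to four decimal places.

z = 2.1616

p̂ = 1127/3681 ≈ 0.3061668.
SE = √(p₀(1−p₀)/n) = √(0.2059/3681) = 0.0074790.
z = (0.3061668 − 0.29)/0.0074790 = 0.0161668/0.0074790 = 2.1616.
p-value = P(Z > 2.162) ≈ 0.0153.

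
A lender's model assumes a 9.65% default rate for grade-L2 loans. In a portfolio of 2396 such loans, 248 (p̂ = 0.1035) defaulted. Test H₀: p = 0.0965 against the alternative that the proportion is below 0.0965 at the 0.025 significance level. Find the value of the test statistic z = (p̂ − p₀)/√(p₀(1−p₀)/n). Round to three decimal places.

p̂ = 248/2396 = 0.103506.
SE = √(p₀(1−p₀)/n) = √(0.087188/2396) = 0.006032.
z = (0.103506 − 0.0965)/0.006032 = 0.007006/0.006032 = 1.161.
p-value = P(Z < 1.161) ≈ 0.8773; since p > α = 0.025, fail to reject H₀.

z = 1.161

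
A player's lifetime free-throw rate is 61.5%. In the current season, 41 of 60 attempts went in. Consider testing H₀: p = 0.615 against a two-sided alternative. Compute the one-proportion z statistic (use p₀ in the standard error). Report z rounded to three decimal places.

z = 1.088

p̂ = 41/60 ≈ 0.68333.
SE = √(p₀(1−p₀)/n) = √(0.23678/60) = 0.06282.
z = (0.68333 − 0.615)/0.06282 = 0.06833/0.06282 = 1.088.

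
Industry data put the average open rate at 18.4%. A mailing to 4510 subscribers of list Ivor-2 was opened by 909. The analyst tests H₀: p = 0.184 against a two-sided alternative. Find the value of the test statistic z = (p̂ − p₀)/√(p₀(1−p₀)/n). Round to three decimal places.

p̂ = 909/4510 = 0.20155.
Under H₀, SE = √(0.184·0.816/4510) = √(3.32914e-05) = 0.00577.
z = (0.20155 − 0.184)/0.00577 = 0.01755/0.00577 = 3.042.

z = 3.042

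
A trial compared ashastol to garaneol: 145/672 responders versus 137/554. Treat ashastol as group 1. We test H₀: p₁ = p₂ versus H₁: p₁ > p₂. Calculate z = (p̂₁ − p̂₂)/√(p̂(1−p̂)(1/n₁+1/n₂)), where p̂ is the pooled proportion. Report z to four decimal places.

z = -1.3051

p̂₁ = 145/672 = 0.215774, p̂₂ = 137/554 = 0.247292.
Pooled p̂ = (145+137)/(672+554) = 282/1226 = 0.230016.
SE = √(p̂(1−p̂)(1/n₁+1/n₂)) = √(0.230016·0.769984·0.00329315) = √(0.000583246) = 0.024150.
z = (0.215774 − 0.247292)/0.024150 = -0.031518/0.024150 = -1.3051.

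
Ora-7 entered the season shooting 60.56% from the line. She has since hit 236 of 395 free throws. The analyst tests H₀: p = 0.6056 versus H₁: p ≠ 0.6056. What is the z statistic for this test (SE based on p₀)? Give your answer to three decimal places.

z = -0.331

p̂ = 236/395 = 0.59747.
Under H₀, SE = √(0.6056·0.3944/395) = √(0.00060468) = 0.02459.
z = (0.59747 − 0.6056)/0.02459 = -0.00813/0.02459 = -0.331.
Two-sided p-value ≈ 2·Φ(−0.331) = 0.7409.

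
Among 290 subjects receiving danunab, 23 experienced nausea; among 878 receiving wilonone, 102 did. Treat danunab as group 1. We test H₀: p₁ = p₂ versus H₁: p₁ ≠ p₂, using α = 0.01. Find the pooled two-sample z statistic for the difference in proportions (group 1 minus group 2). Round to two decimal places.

z = -1.76

p̂₁ = 23/290 = 0.07931, p̂₂ = 102/878 = 0.11617.
Pooled p̂ = (23+102)/(290+878) = 125/1168 = 0.10702.
SE = √(0.0955672 × 0.00458723) = 0.02094.
z = (0.07931 − 0.11617)/0.02094 = -0.03686/0.02094 = -1.76.
Two-sided p-value ≈ 2·Φ(−1.761) = 0.0783, so at α = 0.01 we fail to reject H₀.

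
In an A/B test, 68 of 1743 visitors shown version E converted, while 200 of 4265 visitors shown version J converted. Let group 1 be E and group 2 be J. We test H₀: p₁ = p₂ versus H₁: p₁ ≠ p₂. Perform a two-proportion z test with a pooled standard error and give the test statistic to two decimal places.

p̂₁ = 68/1743 ≈ 0.0390, p̂₂ = 200/4265 ≈ 0.0469.
Pooled p̂ = (68+200)/(1743+4265) = 268/6008 = 0.0446.
SE = √(0.0426174 × 0.00080819) = 0.0059.
z = (0.0390 − 0.0469)/0.0059 = -0.0079/0.0059 = -1.34.

z = -1.34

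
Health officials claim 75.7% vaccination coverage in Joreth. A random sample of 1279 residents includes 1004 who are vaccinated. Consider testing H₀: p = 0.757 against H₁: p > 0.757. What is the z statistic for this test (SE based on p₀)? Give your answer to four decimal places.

z = 2.3338

p̂ = 1004/1279 = 0.7849883.
Standard error under H₀: √(0.757×0.243/1279) = 0.0119927.
z = (0.7849883 − 0.757)/0.0119927 = 0.0279883/0.0119927 = 2.3338.
p-value = P(Z > 2.334) ≈ 0.0098.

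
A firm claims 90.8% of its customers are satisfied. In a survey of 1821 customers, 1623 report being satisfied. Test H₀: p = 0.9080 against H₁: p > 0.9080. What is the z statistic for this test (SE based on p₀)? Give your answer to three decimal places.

z = -2.470

p̂ = 1623/1821 ≈ 0.891269.
Under H₀, SE = √(0.908·0.092/1821) = √(4.58737e-05) = 0.006773.
z = (0.891269 − 0.908)/0.006773 = -0.016731/0.006773 = -2.470.
p-value = P(Z > -2.470) ≈ 0.9933.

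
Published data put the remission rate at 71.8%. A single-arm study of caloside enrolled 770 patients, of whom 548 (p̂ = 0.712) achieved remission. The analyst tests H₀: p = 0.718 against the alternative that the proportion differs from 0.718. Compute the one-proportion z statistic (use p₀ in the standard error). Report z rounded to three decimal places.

p̂ = 548/770 ≈ 0.71169.
Under H₀, SE = √(0.718·0.282/770) = √(0.000262956) = 0.01622.
z = (0.71169 − 0.718)/0.01622 = -0.00631/0.01622 = -0.389.
p-value = 2·P(Z > 0.389) ≈ 0.6971.

z = -0.389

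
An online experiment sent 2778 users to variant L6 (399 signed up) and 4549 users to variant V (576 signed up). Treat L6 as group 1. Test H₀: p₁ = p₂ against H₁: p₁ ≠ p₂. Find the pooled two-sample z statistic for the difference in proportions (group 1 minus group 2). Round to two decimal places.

p̂₁ = 399/2778 = 0.14363, p̂₂ = 576/4549 = 0.12662.
Pooled p̂ = (399+576)/(2778+4549) = 975/7327 = 0.13307.
SE = √(p̂(1−p̂)(1/n₁+1/n₂)) = √(0.13307·0.86693·0.0005798) = √(6.68868e-05) = 0.00818.
z = (0.14363 − 0.12662)/0.00818 = 0.01701/0.00818 = 2.08.

z = 2.08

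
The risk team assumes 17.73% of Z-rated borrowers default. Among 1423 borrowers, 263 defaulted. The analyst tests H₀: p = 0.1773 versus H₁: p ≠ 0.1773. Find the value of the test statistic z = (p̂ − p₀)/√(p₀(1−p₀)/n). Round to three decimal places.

p̂ = 263/1423 ≈ 0.18482.
Under H₀, SE = √(0.1773·0.8227/1423) = √(0.000102505) = 0.01012.
z = (0.18482 − 0.1773)/0.01012 = 0.00752/0.01012 = 0.743.
p-value = 2·P(Z > 0.743) ≈ 0.4576.

z = 0.743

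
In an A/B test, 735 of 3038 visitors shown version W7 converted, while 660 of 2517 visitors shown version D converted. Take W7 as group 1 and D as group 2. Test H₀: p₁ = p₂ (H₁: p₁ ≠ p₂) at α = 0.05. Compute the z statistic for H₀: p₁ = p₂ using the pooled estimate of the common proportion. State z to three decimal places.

z = -1.735

p̂₁ = 735/3038 = 0.24194, p̂₂ = 660/2517 = 0.26222.
Pooled p̂ = (735+660)/(3038+2517) = 1395/5555 = 0.25113.
SE = √(0.188061 × 0.000726462) = 0.01169.
z = (0.24194 − 0.26222)/0.01169 = -0.02028/0.01169 = -1.735.
Two-sided p-value ≈ 2·Φ(−1.735) = 0.0827, so at α = 0.05 we fail to reject H₀.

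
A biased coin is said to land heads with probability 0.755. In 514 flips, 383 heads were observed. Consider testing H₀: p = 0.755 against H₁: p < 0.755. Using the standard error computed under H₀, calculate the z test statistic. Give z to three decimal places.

p̂ = 383/514 ≈ 0.74514.
Under H₀, SE = √(0.755·0.245/514) = √(0.000359874) = 0.01897.
z = (0.74514 − 0.755)/0.01897 = -0.00986/0.01897 = -0.520.

z = -0.520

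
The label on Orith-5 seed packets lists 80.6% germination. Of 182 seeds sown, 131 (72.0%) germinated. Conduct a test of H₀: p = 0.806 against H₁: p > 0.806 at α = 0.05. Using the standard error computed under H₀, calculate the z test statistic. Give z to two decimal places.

z = -2.94

p̂ = 131/182 ≈ 0.7198.
Standard error under H₀: √(0.806×0.194/182) = 0.0293.
z = (0.7198 − 0.806)/0.0293 = -0.0862/0.0293 = -2.94.
p-value = P(Z > -2.942) ≈ 0.9984; since p > α = 0.05, fail to reject H₀.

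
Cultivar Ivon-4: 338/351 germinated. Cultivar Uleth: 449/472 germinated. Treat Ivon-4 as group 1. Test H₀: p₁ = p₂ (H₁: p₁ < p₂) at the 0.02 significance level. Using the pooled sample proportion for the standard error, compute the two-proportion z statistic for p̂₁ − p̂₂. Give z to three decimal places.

p̂₁ = 338/351 = 0.96296, p̂₂ = 449/472 = 0.95127.
Pooled p̂ = (338+449)/(351+472) = 787/823 = 0.95626.
SE = √(0.041829 × 0.00496765) = 0.01441.
z = (0.96296 − 0.95127)/0.01441 = 0.01169/0.01441 = 0.811.
p-value = P(Z < 0.811) ≈ 0.7913. With α = 0.02, fail to reject H₀.

z = 0.811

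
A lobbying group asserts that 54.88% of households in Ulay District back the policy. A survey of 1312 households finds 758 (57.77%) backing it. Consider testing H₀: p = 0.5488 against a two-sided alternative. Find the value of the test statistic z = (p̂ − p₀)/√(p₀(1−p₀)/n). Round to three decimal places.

z = 2.107

p̂ = 758/1312 = 0.577744.
SE = √(p₀(1−p₀)/n) = √(0.24762/1312) = 0.013738.
z = (0.577744 − 0.5488)/0.013738 = 0.028944/0.013738 = 2.107.
Two-sided p-value ≈ 2·Φ(−2.107) = 0.0351.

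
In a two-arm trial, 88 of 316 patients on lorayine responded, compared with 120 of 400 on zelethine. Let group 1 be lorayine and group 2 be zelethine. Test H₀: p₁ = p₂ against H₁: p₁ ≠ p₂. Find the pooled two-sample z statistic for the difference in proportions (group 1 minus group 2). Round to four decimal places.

z = -0.6298

p̂₁ = 88/316 = 0.278481, p̂₂ = 120/400 = 0.300000.
Pooled p̂ = (88+120)/(316+400) = 208/716 = 0.290503.
SE = √(0.206111 × 0.00566456) = 0.034169.
z = (0.278481 − 0.300000)/0.034169 = -0.021519/0.034169 = -0.6298.
Two-sided p-value ≈ 2·Φ(−0.630) = 0.5288.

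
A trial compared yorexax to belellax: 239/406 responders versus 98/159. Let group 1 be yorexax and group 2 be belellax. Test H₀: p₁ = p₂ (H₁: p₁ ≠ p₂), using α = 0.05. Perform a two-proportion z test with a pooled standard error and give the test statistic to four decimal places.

p̂₁ = 239/406 ≈ 0.588670, p̂₂ = 98/159 ≈ 0.616352.
Pooled p̂ = (239+98)/(406+159) = 337/565 = 0.596460.
SE = √(0.240695 × 0.00875236) = 0.045898.
z = (0.588670 − 0.616352)/0.045898 = -0.027682/0.045898 = -0.6031.
p-value = 2·P(Z > 0.603) ≈ 0.5464. With α = 0.05, fail to reject H₀.

z = -0.6031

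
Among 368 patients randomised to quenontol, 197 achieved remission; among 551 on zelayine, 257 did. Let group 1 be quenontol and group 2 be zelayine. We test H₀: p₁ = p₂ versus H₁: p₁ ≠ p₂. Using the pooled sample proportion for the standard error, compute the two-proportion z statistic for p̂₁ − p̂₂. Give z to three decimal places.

p̂₁ = 197/368 = 0.53533, p̂₂ = 257/551 = 0.46642.
Pooled p̂ = (197+257)/(368+551) = 454/919 = 0.49402.
SE = √(p̂(1−p̂)(1/n₁+1/n₂)) = √(0.49402·0.50598·0.00453227) = √(0.00113291) = 0.03366.
z = (0.53533 − 0.46642)/0.03366 = 0.06891/0.03366 = 2.047.

z = 2.047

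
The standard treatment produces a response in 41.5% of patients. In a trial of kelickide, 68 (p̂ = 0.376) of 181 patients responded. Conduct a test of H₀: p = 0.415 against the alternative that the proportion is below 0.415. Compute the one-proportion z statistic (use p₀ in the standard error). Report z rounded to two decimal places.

p̂ = 68/181 = 0.3757.
SE = √(p₀(1−p₀)/n) = √(0.24277/181) = 0.0366.
z = (0.3757 − 0.415)/0.0366 = -0.0393/0.0366 = -1.07.
p-value = P(Z < -1.073) ≈ 0.1416.

z = -1.07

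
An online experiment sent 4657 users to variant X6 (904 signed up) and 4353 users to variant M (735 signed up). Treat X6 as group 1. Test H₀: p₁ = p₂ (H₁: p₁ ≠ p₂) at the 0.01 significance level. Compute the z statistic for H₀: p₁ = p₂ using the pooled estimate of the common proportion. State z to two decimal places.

p̂₁ = 904/4657 ≈ 0.19412, p̂₂ = 735/4353 ≈ 0.16885.
Pooled p̂ = (904+735)/(4657+4353) = 1639/9010 = 0.18191.
SE = √(p̂(1−p̂)(1/n₁+1/n₂)) = √(0.18191·0.81809·0.000444457) = √(6.61433e-05) = 0.00813.
z = (0.19412 − 0.16885)/0.00813 = 0.02527/0.00813 = 3.11.
Two-sided p-value ≈ 2·Φ(−3.107) = 0.0019. With α = 0.01, reject H₀.

z = 3.11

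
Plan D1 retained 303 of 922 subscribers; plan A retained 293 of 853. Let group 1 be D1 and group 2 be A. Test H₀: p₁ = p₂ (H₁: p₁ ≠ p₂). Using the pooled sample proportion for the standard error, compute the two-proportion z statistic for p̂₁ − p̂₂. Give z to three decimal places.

p̂₁ = 303/922 ≈ 0.32863, p̂₂ = 293/853 ≈ 0.34349.
Pooled p̂ = (303+293)/(922+853) = 596/1775 = 0.33577.
SE = √(p̂(1−p̂)(1/n₁+1/n₂)) = √(0.33577·0.66423·0.00225693) = √(0.000503364) = 0.02244.
z = (0.32863 − 0.34349)/0.02244 = -0.01486/0.02244 = -0.662.
Two-sided p-value ≈ 2·Φ(−0.662) = 0.5078.

z = -0.662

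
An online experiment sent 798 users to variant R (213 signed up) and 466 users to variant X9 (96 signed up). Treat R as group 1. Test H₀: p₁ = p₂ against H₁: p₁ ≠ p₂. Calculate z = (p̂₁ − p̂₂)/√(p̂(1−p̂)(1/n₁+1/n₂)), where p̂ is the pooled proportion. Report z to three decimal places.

z = 2.431

p̂₁ = 213/798 = 0.26692, p̂₂ = 96/466 = 0.20601.
Pooled p̂ = (213+96)/(798+466) = 309/1264 = 0.24446.
SE = √(p̂(1−p̂)(1/n₁+1/n₂)) = √(0.24446·0.75554·0.00339906) = √(0.000627807) = 0.02506.
z = (0.26692 − 0.20601)/0.02506 = 0.06091/0.02506 = 2.431.
p-value = 2·P(Z > 2.431) ≈ 0.0151.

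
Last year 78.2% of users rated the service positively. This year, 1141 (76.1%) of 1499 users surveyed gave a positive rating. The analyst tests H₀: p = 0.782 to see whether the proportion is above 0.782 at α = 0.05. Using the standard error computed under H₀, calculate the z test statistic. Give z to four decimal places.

p̂ = 1141/1499 = 0.761174.
Under H₀, SE = √(0.782·0.218/1499) = √(0.000113726) = 0.010664.
z = (0.761174 − 0.782)/0.010664 = -0.020826/0.010664 = -1.9529.
p-value = P(Z > -1.953) ≈ 0.9746; since p > α = 0.05, fail to reject H₀.

z = -1.9529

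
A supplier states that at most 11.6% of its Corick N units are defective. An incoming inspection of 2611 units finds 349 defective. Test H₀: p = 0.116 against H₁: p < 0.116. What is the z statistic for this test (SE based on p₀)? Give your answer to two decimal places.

z = 2.82

p̂ = 349/2611 = 0.13367.
SE = √(p₀(1−p₀)/n) = √(0.10254/2611) = 0.00627.
z = (0.13367 − 0.116)/0.00627 = 0.01767/0.00627 = 2.82.
p-value = P(Z < 2.819) ≈ 0.9976.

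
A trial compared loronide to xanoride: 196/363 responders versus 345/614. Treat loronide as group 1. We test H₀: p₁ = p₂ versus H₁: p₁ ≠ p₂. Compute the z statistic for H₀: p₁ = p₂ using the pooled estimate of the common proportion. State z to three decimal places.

p̂₁ = 196/363 ≈ 0.53994, p̂₂ = 345/614 ≈ 0.56189.
Pooled p̂ = (196+345)/(363+614) = 541/977 = 0.55374.
SE = √(p̂(1−p̂)(1/n₁+1/n₂)) = √(0.55374·0.44626·0.00438349) = √(0.00108321) = 0.03291.
z = (0.53994 − 0.56189)/0.03291 = -0.02195/0.03291 = -0.667.

z = -0.667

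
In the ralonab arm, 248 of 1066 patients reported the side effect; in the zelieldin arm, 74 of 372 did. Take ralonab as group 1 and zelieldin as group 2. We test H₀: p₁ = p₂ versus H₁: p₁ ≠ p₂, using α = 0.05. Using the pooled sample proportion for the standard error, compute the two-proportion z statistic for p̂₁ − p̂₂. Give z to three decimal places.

z = 1.343

p̂₁ = 248/1066 ≈ 0.232645, p̂₂ = 74/372 ≈ 0.198925.
Pooled p̂ = (248+74)/(1066+372) = 322/1438 = 0.223922.
SE = √(p̂(1−p̂)(1/n₁+1/n₂)) = √(0.223922·0.776078·0.00362626) = √(0.000630175) = 0.025103.
z = (0.232645 − 0.198925)/0.025103 = 0.033720/0.025103 = 1.343.
p-value = 2·P(Z > 1.343) ≈ 0.1792, so at α = 0.05 we fail to reject H₀.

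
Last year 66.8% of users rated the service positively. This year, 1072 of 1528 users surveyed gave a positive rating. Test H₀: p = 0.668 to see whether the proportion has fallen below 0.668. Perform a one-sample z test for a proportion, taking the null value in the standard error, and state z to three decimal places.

z = 2.787

p̂ = 1072/1528 ≈ 0.701571.
SE = √(p₀(1−p₀)/n) = √(0.22178/1528) = 0.012047.
z = (0.701571 − 0.668)/0.012047 = 0.033571/0.012047 = 2.787.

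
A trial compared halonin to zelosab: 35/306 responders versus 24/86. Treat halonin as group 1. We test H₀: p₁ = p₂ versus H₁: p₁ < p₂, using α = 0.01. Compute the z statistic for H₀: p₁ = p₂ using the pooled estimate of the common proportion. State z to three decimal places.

p̂₁ = 35/306 = 0.11438, p̂₂ = 24/86 = 0.27907.
Pooled p̂ = (35+24)/(306+86) = 59/392 = 0.15051.
SE = √(0.127857 × 0.0148959) = 0.04364.
z = (0.11438 − 0.27907)/0.04364 = -0.16469/0.04364 = -3.774.
p-value = P(Z < -3.774) ≈ 0.0001; since p < α = 0.01, reject H₀.

z = -3.774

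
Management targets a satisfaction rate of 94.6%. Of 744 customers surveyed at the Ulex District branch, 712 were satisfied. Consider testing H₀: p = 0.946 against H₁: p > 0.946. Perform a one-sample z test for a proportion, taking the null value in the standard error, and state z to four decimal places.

p̂ = 712/744 = 0.956989.
SE = √(p₀(1−p₀)/n) = √(0.051084/744) = 0.008286.
z = (0.956989 − 0.946)/0.008286 = 0.010989/0.008286 = 1.3262.
p-value = P(Z > 1.326) ≈ 0.0924.

z = 1.3262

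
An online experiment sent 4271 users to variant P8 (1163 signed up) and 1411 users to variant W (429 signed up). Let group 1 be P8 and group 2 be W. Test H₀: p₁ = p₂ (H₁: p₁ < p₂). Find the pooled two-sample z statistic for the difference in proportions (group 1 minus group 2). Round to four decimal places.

z = -2.3016

p̂₁ = 1163/4271 ≈ 0.2723016, p̂₂ = 429/1411 ≈ 0.3040397.
Pooled p̂ = (1163+429)/(4271+1411) = 1592/5682 = 0.2801830.
SE = √(p̂(1−p̂)(1/n₁+1/n₂)) = √(0.2801830·0.7198170·0.000942854) = √(0.000190155) = 0.0137897.
z = (0.2723016 − 0.3040397)/0.0137897 = -0.0317381/0.0137897 = -2.3016.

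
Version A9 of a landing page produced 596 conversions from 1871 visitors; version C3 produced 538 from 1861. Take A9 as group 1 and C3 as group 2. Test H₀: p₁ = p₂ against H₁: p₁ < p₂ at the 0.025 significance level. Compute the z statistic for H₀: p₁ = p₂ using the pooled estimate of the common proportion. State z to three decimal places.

p̂₁ = 596/1871 ≈ 0.31855, p̂₂ = 538/1861 ≈ 0.28909.
Pooled p̂ = (596+538)/(1871+1861) = 1134/3732 = 0.30386.
SE = √(0.211529 × 0.00107182) = 0.01506.
z = (0.31855 − 0.28909)/0.01506 = 0.02946/0.01506 = 1.956.
p-value = P(Z < 1.956) ≈ 0.9748; since p > α = 0.025, fail to reject H₀.

z = 1.956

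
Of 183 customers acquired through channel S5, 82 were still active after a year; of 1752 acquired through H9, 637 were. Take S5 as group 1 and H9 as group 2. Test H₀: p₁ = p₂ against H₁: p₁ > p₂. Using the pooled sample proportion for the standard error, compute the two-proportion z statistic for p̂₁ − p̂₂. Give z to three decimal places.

z = 2.251

p̂₁ = 82/183 = 0.44809, p̂₂ = 637/1752 = 0.36358.
Pooled p̂ = (82+637)/(183+1752) = 719/1935 = 0.37158.
SE = √(0.233507 × 0.00603526) = 0.03754.
z = (0.44809 − 0.36358)/0.03754 = 0.08451/0.03754 = 2.251.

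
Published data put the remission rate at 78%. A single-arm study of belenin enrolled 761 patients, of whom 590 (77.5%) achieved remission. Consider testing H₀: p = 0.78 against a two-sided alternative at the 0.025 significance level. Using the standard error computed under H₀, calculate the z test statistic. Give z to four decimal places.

p̂ = 590/761 ≈ 0.775296.
Under H₀, SE = √(0.78·0.22/761) = √(0.000225493) = 0.015016.
z = (0.775296 − 0.78)/0.015016 = -0.004704/0.015016 = -0.3133.
Two-sided p-value ≈ 2·Φ(−0.313) = 0.7541, so at α = 0.025 we fail to reject H₀.

z = -0.3133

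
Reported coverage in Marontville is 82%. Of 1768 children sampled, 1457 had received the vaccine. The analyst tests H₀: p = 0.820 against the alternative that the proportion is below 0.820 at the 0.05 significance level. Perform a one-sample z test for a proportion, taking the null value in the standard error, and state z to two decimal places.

p̂ = 1457/1768 = 0.8241.
SE = √(p₀(1−p₀)/n) = √(0.1476/1768) = 0.0091.
z = (0.8241 − 0.82)/0.0091 = 0.0041/0.0091 = 0.45.
p-value = P(Z < 0.448) ≈ 0.6730. With α = 0.05, fail to reject H₀.

z = 0.45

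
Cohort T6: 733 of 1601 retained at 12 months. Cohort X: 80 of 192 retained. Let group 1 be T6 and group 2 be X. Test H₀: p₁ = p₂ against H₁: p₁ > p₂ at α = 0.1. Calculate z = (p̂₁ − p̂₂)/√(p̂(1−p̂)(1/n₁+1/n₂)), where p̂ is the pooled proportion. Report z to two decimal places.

z = 1.08

p̂₁ = 733/1601 ≈ 0.4578, p̂₂ = 80/192 ≈ 0.4167.
Pooled p̂ = (733+80)/(1601+192) = 813/1793 = 0.4534.
SE = √(0.247831 × 0.00583294) = 0.0380.
z = (0.4578 − 0.4167)/0.0380 = 0.0411/0.0380 = 1.08.
p-value = P(Z > 1.083) ≈ 0.1394; since p > α = 0.1, fail to reject H₀.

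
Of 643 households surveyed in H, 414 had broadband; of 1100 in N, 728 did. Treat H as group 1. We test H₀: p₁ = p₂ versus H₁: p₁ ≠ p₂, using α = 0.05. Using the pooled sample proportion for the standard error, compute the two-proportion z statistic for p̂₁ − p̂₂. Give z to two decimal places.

z = -0.76

p̂₁ = 414/643 ≈ 0.6439, p̂₂ = 728/1100 ≈ 0.6618.
Pooled p̂ = (414+728)/(643+1100) = 1142/1743 = 0.6552.
SE = √(p̂(1−p̂)(1/n₁+1/n₂)) = √(0.6552·0.3448·0.0024643) = √(0.000556723) = 0.0236.
z = (0.6439 − 0.6618)/0.0236 = -0.0179/0.0236 = -0.76.
Two-sided p-value ≈ 2·Φ(−0.761) = 0.4465; since p > α = 0.05, fail to reject H₀.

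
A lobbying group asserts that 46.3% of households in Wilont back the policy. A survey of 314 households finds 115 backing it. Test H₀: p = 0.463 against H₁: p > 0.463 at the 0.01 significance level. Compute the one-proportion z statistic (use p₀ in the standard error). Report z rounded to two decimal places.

z = -3.44

p̂ = 115/314 ≈ 0.3662.
Under H₀, SE = √(0.463·0.537/314) = √(0.000791818) = 0.0281.
z = (0.3662 − 0.463)/0.0281 = -0.0968/0.0281 = -3.44.
p-value = P(Z > -3.439) ≈ 0.9997. With α = 0.01, fail to reject H₀.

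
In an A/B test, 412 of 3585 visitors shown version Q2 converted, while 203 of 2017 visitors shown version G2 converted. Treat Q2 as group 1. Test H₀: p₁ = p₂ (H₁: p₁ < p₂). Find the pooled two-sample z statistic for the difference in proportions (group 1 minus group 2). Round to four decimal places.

z = 1.6410

p̂₁ = 412/3585 ≈ 0.114923, p̂₂ = 203/2017 ≈ 0.100645.
Pooled p̂ = (412+203)/(3585+2017) = 615/5602 = 0.109782.
SE = √(0.0977301 × 0.000774726) = 0.008701.
z = (0.114923 − 0.100645)/0.008701 = 0.014278/0.008701 = 1.6410.
p-value = P(Z < 1.641) ≈ 0.9496.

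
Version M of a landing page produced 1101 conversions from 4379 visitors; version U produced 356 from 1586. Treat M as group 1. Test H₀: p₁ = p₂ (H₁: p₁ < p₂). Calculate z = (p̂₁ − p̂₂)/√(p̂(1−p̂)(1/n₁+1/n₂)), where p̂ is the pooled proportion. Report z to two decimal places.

z = 2.14

p̂₁ = 1101/4379 ≈ 0.25143, p̂₂ = 356/1586 ≈ 0.22446.
Pooled p̂ = (1101+356)/(4379+1586) = 1457/5965 = 0.24426.
SE = √(p̂(1−p̂)(1/n₁+1/n₂)) = √(0.24426·0.75574·0.00085888) = √(0.000158546) = 0.01259.
z = (0.25143 − 0.22446)/0.01259 = 0.02697/0.01259 = 2.14.
p-value = P(Z < 2.141) ≈ 0.9839.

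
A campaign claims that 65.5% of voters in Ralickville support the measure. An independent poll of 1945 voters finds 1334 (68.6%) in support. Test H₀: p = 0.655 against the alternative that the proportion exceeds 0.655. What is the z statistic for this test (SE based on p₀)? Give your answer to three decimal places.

z = 2.863

p̂ = 1334/1945 ≈ 0.68586.
Under H₀, SE = √(0.655·0.345/1945) = √(0.000116183) = 0.01078.
z = (0.68586 − 0.655)/0.01078 = 0.03086/0.01078 = 2.863.
p-value = P(Z > 2.863) ≈ 0.0021.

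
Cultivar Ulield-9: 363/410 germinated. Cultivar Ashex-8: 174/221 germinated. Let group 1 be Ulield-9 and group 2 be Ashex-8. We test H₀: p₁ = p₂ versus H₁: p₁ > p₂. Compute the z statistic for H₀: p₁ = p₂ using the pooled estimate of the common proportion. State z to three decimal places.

z = 3.299

p̂₁ = 363/410 ≈ 0.885366, p̂₂ = 174/221 ≈ 0.787330.
Pooled p̂ = (363+174)/(410+221) = 537/631 = 0.851030.
SE = √(0.126778 × 0.00696391) = 0.029713.
z = (0.885366 − 0.787330)/0.029713 = 0.098036/0.029713 = 3.299.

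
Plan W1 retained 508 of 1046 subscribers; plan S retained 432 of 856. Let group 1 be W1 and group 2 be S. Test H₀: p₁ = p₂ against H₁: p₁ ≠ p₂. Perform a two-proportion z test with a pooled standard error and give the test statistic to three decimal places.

p̂₁ = 508/1046 = 0.48566, p̂₂ = 432/856 = 0.50467.
Pooled p̂ = (508+432)/(1046+856) = 940/1902 = 0.49422.
SE = √(p̂(1−p̂)(1/n₁+1/n₂)) = √(0.49422·0.50578·0.00212425) = √(0.000530991) = 0.02304.
z = (0.48566 − 0.50467)/0.02304 = -0.01901/0.02304 = -0.825.

z = -0.825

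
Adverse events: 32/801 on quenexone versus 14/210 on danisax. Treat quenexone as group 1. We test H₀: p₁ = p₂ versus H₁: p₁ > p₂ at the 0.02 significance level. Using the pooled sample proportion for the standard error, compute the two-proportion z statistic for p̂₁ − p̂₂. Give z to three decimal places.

p̂₁ = 32/801 = 0.039950, p̂₂ = 14/210 = 0.066667.
Pooled p̂ = (32+14)/(801+210) = 46/1011 = 0.045500.
SE = √(p̂(1−p̂)(1/n₁+1/n₂)) = √(0.045500·0.954500·0.00601034) = √(0.000261025) = 0.016156.
z = (0.039950 − 0.066667)/0.016156 = -0.026717/0.016156 = -1.654.
p-value = P(Z > -1.654) ≈ 0.9509, so at α = 0.02 we fail to reject H₀.

z = -1.654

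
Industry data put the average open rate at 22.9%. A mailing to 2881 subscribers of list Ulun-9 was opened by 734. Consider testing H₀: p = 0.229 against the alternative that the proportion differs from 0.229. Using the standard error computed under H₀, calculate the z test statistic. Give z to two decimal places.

z = 3.29

p̂ = 734/2881 ≈ 0.25477.
Under H₀, SE = √(0.229·0.771/2881) = √(6.12839e-05) = 0.00783.
z = (0.25477 − 0.229)/0.00783 = 0.02577/0.00783 = 3.29.
Two-sided p-value ≈ 2·Φ(−3.292) = 0.0010.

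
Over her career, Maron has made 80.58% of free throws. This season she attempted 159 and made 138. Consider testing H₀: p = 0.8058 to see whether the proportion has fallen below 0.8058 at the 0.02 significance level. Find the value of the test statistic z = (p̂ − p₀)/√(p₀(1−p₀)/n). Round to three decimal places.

z = 1.980

p̂ = 138/159 ≈ 0.86792.
Standard error under H₀: √(0.8058×0.1942/159) = 0.03137.
z = (0.86792 − 0.8058)/0.03137 = 0.06212/0.03137 = 1.980.
p-value = P(Z < 1.980) ≈ 0.9762, so at α = 0.02 we fail to reject H₀.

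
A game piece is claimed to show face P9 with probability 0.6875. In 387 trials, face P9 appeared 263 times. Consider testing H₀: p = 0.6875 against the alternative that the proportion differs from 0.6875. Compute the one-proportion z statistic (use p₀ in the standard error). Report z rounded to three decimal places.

z = -0.336

p̂ = 263/387 ≈ 0.67959.
Under H₀, SE = √(0.6875·0.3125/387) = √(0.000555152) = 0.02356.
z = (0.67959 − 0.6875)/0.02356 = -0.00791/0.02356 = -0.336.
p-value = 2·P(Z > 0.336) ≈ 0.7370.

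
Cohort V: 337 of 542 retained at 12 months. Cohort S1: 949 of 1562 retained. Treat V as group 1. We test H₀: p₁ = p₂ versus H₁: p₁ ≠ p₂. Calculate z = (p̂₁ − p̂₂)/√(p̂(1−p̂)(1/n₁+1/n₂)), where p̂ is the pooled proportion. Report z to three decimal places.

p̂₁ = 337/542 = 0.62177, p̂₂ = 949/1562 = 0.60755.
Pooled p̂ = (337+949)/(542+1562) = 1286/2104 = 0.61122.
SE = √(0.237631 × 0.00248522) = 0.02430.
z = (0.62177 − 0.60755)/0.02430 = 0.01422/0.02430 = 0.585.

z = 0.585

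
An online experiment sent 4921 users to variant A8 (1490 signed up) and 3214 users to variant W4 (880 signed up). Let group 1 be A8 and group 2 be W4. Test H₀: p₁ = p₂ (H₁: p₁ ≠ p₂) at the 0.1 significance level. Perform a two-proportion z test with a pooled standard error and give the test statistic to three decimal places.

p̂₁ = 1490/4921 = 0.302784, p̂₂ = 880/3214 = 0.273802.
Pooled p̂ = (1490+880)/(4921+3214) = 2370/8135 = 0.291334.
SE = √(0.206458 × 0.000514349) = 0.010305.
z = (0.302784 − 0.273802)/0.010305 = 0.028982/0.010305 = 2.812.
Two-sided p-value ≈ 2·Φ(−2.812) = 0.0049; since p < α = 0.1, reject H₀.

z = 2.812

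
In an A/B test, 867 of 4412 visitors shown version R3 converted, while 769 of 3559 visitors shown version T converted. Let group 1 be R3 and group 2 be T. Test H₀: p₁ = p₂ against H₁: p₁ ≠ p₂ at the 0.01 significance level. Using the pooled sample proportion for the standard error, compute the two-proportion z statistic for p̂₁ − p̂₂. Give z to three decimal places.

p̂₁ = 867/4412 ≈ 0.196510, p̂₂ = 769/3559 ≈ 0.216072.
Pooled p̂ = (867+769)/(4412+3559) = 1636/7971 = 0.205244.
SE = √(p̂(1−p̂)(1/n₁+1/n₂)) = √(0.205244·0.794756·0.000507632) = √(8.28044e-05) = 0.009100.
z = (0.196510 − 0.216072)/0.009100 = -0.019562/0.009100 = -2.150.
Two-sided p-value ≈ 2·Φ(−2.150) = 0.0316. With α = 0.01, fail to reject H₀.

z = -2.150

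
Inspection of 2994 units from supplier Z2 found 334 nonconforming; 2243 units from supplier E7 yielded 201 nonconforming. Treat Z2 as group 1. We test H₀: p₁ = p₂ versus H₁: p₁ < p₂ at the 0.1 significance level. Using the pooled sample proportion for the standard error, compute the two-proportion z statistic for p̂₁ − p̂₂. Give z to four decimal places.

p̂₁ = 334/2994 = 0.1115564, p̂₂ = 201/2243 = 0.0896121.
Pooled p̂ = (334+201)/(2994+2243) = 535/5237 = 0.1021577.
SE = √(0.0917215 × 0.000779833) = 0.0084574.
z = (0.1115564 − 0.0896121)/0.0084574 = 0.0219443/0.0084574 = 2.5947.
p-value = P(Z < 2.595) ≈ 0.9953; since p > α = 0.1, fail to reject H₀.

z = 2.5947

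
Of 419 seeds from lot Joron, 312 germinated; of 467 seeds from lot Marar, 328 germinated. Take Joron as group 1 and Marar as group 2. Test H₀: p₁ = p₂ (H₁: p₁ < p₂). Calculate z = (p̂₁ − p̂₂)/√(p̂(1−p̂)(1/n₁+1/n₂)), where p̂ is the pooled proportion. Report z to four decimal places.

z = 1.4028

p̂₁ = 312/419 = 0.7446301, p̂₂ = 328/467 = 0.7023555.
Pooled p̂ = (312+328)/(419+467) = 640/886 = 0.7223476.
SE = √(p̂(1−p̂)(1/n₁+1/n₂)) = √(0.7223476·0.2776524·0.00452796) = √(0.000908135) = 0.0301353.
z = (0.7446301 − 0.7023555)/0.0301353 = 0.0422746/0.0301353 = 1.4028.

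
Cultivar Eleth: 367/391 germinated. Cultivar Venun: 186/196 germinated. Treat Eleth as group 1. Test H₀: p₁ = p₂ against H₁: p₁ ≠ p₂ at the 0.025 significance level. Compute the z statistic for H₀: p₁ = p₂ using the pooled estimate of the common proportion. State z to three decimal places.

z = -0.507

p̂₁ = 367/391 = 0.93862, p̂₂ = 186/196 = 0.94898.
Pooled p̂ = (367+186)/(391+196) = 553/587 = 0.94208.
SE = √(0.0545667 × 0.00765959) = 0.02044.
z = (0.93862 − 0.94898)/0.02044 = -0.01036/0.02044 = -0.507.
Two-sided p-value ≈ 2·Φ(−0.507) = 0.6123; since p > α = 0.025, fail to reject H₀.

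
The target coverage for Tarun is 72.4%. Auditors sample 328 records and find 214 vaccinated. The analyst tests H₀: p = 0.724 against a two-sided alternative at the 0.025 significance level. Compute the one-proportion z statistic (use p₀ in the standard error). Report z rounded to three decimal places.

p̂ = 214/328 ≈ 0.652439.
Under H₀, SE = √(0.724·0.276/328) = √(0.00060922) = 0.024682.
z = (0.652439 − 0.724)/0.024682 = -0.071561/0.024682 = -2.899.
p-value = 2·P(Z > 2.899) ≈ 0.0037; since p < α = 0.025, reject H₀.

z = -2.899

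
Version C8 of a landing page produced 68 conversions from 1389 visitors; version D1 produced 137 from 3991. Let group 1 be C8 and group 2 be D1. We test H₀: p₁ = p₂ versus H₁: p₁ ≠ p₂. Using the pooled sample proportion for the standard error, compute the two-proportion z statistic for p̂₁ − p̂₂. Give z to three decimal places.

z = 2.453

p̂₁ = 68/1389 = 0.048956, p̂₂ = 137/3991 = 0.034327.
Pooled p̂ = (68+137)/(1389+3991) = 205/5380 = 0.038104.
SE = √(p̂(1−p̂)(1/n₁+1/n₂)) = √(0.038104·0.961896·0.000970506) = √(3.55712e-05) = 0.005964.
z = (0.048956 − 0.034327)/0.005964 = 0.014629/0.005964 = 2.453.
p-value = 2·P(Z > 2.453) ≈ 0.0142.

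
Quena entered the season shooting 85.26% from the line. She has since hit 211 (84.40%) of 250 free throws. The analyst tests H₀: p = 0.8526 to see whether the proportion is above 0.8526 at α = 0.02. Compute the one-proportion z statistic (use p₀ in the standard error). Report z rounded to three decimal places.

p̂ = 211/250 ≈ 0.84400.
Standard error under H₀: √(0.8526×0.1474/250) = 0.02242.
z = (0.84400 − 0.8526)/0.02242 = -0.00860/0.02242 = -0.384.
p-value = P(Z > -0.384) ≈ 0.6494, so at α = 0.02 we fail to reject H₀.

z = -0.384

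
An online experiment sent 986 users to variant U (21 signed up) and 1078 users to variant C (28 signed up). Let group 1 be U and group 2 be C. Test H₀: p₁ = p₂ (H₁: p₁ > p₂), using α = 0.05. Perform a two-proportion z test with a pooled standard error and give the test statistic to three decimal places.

z = -0.697

p̂₁ = 21/986 ≈ 0.021298, p̂₂ = 28/1078 ≈ 0.025974.
Pooled p̂ = (21+28)/(986+1078) = 49/2064 = 0.023740.
SE = √(p̂(1−p̂)(1/n₁+1/n₂)) = √(0.023740·0.976260·0.00194184) = √(4.50055e-05) = 0.006709.
z = (0.021298 − 0.025974)/0.006709 = -0.004676/0.006709 = -0.697.
p-value = P(Z > -0.697) ≈ 0.7571, so at α = 0.05 we fail to reject H₀.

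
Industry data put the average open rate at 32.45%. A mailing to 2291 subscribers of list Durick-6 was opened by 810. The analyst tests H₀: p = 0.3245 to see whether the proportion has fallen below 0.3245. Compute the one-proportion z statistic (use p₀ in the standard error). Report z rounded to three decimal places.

p̂ = 810/2291 = 0.35356.
Standard error under H₀: √(0.3245×0.6755/2291) = 0.00978.
z = (0.35356 − 0.3245)/0.00978 = 0.02906/0.00978 = 2.971.
p-value = P(Z < 2.971) ≈ 0.9985.

z = 2.971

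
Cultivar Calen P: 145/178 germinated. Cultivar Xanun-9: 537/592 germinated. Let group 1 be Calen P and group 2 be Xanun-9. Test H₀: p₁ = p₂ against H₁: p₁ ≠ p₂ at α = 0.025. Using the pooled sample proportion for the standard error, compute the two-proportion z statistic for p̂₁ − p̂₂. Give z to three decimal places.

z = -3.401

p̂₁ = 145/178 = 0.814607, p̂₂ = 537/592 = 0.907095.
Pooled p̂ = (145+537)/(178+592) = 682/770 = 0.885714.
SE = √(0.101224 × 0.00730717) = 0.027197.
z = (0.814607 − 0.907095)/0.027197 = -0.092488/0.027197 = -3.401.
Two-sided p-value ≈ 2·Φ(−3.401) = 0.0007. With α = 0.025, reject H₀.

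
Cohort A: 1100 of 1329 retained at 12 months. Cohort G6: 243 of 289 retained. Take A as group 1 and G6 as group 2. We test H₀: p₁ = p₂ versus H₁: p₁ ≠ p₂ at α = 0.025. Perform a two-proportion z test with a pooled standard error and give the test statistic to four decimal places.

z = -0.5390

p̂₁ = 1100/1329 = 0.827690, p̂₂ = 243/289 = 0.840830.
Pooled p̂ = (1100+243)/(1329+289) = 1343/1618 = 0.830037.
SE = √(p̂(1−p̂)(1/n₁+1/n₂)) = √(0.830037·0.169963·0.00421265) = √(0.000594302) = 0.024378.
z = (0.827690 − 0.840830)/0.024378 = -0.013140/0.024378 = -0.5390.
p-value = 2·P(Z > 0.539) ≈ 0.5899. With α = 0.025, fail to reject H₀.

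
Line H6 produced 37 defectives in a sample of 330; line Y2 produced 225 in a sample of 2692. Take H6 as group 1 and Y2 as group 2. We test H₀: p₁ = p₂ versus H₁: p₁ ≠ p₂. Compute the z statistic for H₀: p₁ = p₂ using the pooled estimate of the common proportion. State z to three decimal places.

p̂₁ = 37/330 ≈ 0.11212, p̂₂ = 225/2692 ≈ 0.08358.
Pooled p̂ = (37+225)/(330+2692) = 262/3022 = 0.08670.
SE = √(0.0791811 × 0.00340177) = 0.01641.
z = (0.11212 − 0.08358)/0.01641 = 0.02854/0.01641 = 1.739.
p-value = 2·P(Z > 1.739) ≈ 0.0820.

z = 1.739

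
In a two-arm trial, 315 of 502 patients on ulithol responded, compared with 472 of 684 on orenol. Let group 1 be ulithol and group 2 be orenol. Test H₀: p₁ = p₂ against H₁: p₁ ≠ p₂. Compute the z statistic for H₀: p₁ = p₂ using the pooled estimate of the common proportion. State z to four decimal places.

z = -2.2532

p̂₁ = 315/502 ≈ 0.627490, p̂₂ = 472/684 ≈ 0.690058.
Pooled p̂ = (315+472)/(502+684) = 787/1186 = 0.663575.
SE = √(p̂(1−p̂)(1/n₁+1/n₂)) = √(0.663575·0.336425·0.00345402) = √(0.000771087) = 0.027768.
z = (0.627490 − 0.690058)/0.027768 = -0.062568/0.027768 = -2.2532.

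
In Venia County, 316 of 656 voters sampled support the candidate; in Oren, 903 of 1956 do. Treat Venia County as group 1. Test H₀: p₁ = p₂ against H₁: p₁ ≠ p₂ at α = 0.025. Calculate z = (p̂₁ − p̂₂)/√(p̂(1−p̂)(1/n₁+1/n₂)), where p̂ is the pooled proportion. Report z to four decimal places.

p̂₁ = 316/656 = 0.481707, p̂₂ = 903/1956 = 0.461656.
Pooled p̂ = (316+903)/(656+1956) = 1219/2612 = 0.466692.
SE = √(0.248891 × 0.00203564) = 0.022509.
z = (0.481707 − 0.461656)/0.022509 = 0.020051/0.022509 = 0.8908.
Two-sided p-value ≈ 2·Φ(−0.891) = 0.3730; since p > α = 0.025, fail to reject H₀.

z = 0.8908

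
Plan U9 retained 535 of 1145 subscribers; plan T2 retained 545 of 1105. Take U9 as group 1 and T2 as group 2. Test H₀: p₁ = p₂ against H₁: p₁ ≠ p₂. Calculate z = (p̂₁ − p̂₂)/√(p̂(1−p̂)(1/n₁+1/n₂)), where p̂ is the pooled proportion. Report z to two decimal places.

z = -1.23

p̂₁ = 535/1145 = 0.4672, p̂₂ = 545/1105 = 0.4932.
Pooled p̂ = (535+545)/(1145+1105) = 1080/2250 = 0.4800.
SE = √(0.2496 × 0.00177834) = 0.0211.
z = (0.4672 − 0.4932)/0.0211 = -0.0260/0.0211 = -1.23.
p-value = 2·P(Z > 1.232) ≈ 0.2178.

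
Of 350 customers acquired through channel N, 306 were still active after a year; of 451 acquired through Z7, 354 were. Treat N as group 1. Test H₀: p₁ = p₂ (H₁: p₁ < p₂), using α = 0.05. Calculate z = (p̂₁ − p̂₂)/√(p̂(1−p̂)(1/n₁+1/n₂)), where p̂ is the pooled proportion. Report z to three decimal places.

z = 3.294

p̂₁ = 306/350 ≈ 0.87429, p̂₂ = 354/451 ≈ 0.78492.
Pooled p̂ = (306+354)/(350+451) = 660/801 = 0.82397.
SE = √(p̂(1−p̂)(1/n₁+1/n₂)) = √(0.82397·0.17603·0.00507444) = √(0.000736014) = 0.02713.
z = (0.87429 − 0.78492)/0.02713 = 0.08937/0.02713 = 3.294.
p-value = P(Z < 3.294) ≈ 0.9995. With α = 0.05, fail to reject H₀.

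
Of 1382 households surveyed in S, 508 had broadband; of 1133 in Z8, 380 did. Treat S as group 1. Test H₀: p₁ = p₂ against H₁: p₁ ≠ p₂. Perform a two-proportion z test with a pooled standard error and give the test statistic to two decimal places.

z = 1.68

p̂₁ = 508/1382 ≈ 0.3676, p̂₂ = 380/1133 ≈ 0.3354.
Pooled p̂ = (508+380)/(1382+1133) = 888/2515 = 0.3531.
SE = √(p̂(1−p̂)(1/n₁+1/n₂)) = √(0.3531·0.6469·0.0016062) = √(0.00036688) = 0.0192.
z = (0.3676 − 0.3354)/0.0192 = 0.0322/0.0192 = 1.68.
Two-sided p-value ≈ 2·Φ(−1.681) = 0.0928.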